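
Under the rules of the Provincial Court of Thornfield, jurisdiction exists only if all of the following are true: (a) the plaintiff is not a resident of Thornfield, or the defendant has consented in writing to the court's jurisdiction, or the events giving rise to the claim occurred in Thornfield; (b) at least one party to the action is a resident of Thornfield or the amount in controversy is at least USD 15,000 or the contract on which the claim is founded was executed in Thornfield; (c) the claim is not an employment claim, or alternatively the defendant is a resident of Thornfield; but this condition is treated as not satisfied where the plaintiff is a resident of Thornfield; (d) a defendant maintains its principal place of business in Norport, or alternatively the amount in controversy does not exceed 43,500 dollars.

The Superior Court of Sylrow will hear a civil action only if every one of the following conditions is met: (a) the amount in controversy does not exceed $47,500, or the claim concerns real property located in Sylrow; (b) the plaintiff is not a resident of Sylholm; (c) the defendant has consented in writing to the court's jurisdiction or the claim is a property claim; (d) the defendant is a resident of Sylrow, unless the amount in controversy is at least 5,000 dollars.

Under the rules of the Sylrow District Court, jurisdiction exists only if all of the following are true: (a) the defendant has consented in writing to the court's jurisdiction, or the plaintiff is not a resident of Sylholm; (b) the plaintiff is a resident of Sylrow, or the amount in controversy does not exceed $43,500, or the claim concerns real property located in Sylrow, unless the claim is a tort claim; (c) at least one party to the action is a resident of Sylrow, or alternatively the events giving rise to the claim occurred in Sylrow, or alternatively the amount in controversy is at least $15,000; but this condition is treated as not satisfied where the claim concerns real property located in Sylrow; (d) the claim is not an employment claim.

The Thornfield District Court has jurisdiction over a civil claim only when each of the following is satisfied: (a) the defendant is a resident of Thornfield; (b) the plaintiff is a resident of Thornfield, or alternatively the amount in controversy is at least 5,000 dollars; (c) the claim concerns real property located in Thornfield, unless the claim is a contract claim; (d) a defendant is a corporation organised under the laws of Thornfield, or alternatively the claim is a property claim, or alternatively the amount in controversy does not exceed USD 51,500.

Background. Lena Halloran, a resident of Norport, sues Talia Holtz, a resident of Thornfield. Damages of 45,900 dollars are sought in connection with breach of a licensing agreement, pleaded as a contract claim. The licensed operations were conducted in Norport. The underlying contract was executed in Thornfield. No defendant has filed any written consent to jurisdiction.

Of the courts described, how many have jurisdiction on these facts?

1

The Provincial Court of Thornfield:
  (a) The plaintiff resides in Norport, which is not Thornfield, which satisfies one of the alternatives. Met.
  (b) Talia Holtz resides in Thornfield, so one alternative holds. Condition met.
  (c) The claim is a contract claim, not an employment claim, which satisfies one of the alternatives. And the carve-out is inapplicable — the plaintiff resides in Norport, not Thornfield. Satisfied.
  (d) No defendant is a corporation; the amount in controversy is USD 45,900, above the $43,500 ceiling — none of the alternatives is met. Fails.
  → At least one condition fails; no jurisdiction.
The Superior Court of Sylrow:
  (a) The amount in controversy is $45,900, within the USD 47,500 ceiling — that alternative is enough. Satisfied.
  (b) The plaintiff resides in Norport, which is not Sylholm. Met.
  (c) No such written consent has been filed; the claim is a contract claim, not a property claim — none of the alternatives is met. Not met.
  (d) The defendant resides in Thornfield, not Sylrow. However, the amount in controversy is $45,900, which meets the $5,000 floor, so the 'unless' proviso supplies this condition. Met.
  → No jurisdiction.
The Sylrow District Court:
  (a) The plaintiff resides in Norport, which is not Sylholm — that alternative is enough. Condition met.
  (b) The plaintiff resides in Norport, not Sylrow; the amount in controversy is USD 45,900, above the USD 43,500 ceiling; the claim does not concern real property — none of the alternatives is met. Nor does the 'unless' clause help: the claim is a contract claim, not a tort claim. Condition not met.
  (c) The amount in controversy is $45,900, which meets the 15,000 dollars floor, so this disjunct is met. And the carve-out is inapplicable — the claim does not concern real property. Condition met.
  (d) The claim is a contract claim, not an employment claim. Satisfied.
  → Not every requirement is met — no jurisdiction.
The Thornfield District Court:
  (a) The defendant resides in Thornfield. Satisfied.
  (b) The amount in controversy is 45,900 dollars, which meets the 5,000 dollars floor — that alternative is enough. Met.
  (c) The claim does not concern real property. However, the claim is a contract claim, so the 'unless' proviso supplies this condition. Condition met.
  (d) The amount in controversy is USD 45,900, within the USD 51,500 ceiling, so one alternative holds. Met.
  → The court has jurisdiction.
Courts with jurisdiction: the Thornfield District Court — 1 in total.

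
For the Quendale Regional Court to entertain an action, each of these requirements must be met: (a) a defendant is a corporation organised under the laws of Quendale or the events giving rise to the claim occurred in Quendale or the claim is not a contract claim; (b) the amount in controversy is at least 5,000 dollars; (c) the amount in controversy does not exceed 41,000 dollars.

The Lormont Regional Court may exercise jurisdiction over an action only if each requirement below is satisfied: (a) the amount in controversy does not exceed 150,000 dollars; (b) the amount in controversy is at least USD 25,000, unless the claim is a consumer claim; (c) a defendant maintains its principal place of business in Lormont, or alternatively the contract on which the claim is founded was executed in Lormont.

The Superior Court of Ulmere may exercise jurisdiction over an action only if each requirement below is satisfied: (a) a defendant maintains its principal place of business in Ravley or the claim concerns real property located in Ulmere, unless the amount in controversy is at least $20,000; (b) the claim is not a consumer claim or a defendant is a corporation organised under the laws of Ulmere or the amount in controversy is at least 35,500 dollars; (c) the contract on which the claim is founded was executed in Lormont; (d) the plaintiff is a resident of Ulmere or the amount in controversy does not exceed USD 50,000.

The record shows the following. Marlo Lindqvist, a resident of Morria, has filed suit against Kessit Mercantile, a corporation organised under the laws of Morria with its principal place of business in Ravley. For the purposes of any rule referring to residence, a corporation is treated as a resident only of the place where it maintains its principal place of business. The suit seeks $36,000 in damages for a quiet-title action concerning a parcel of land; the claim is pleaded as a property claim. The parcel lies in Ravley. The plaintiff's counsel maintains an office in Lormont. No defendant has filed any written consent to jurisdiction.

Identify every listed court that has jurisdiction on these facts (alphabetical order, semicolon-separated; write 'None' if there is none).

the Quendale Regional Court

The Quendale Regional Court:
  (a) The claim is a property claim, not a contract claim, so one alternative holds. Satisfied.
  (b) The amount in controversy is USD 36,000, which meets the $5,000 floor. Met.
  (c) The amount in controversy is USD 36,000, within the USD 41,000 ceiling. Satisfied.
  → Every requirement is satisfied — jurisdiction.
The Lormont Regional Court:
  (a) The amount in controversy is USD 36,000, within the 150,000 dollars ceiling. Satisfied.
  (b) The amount in controversy is USD 36,000, which meets the $25,000 floor. Met.
  (c) The corporate defendant(s) have their principal place of business in Ravley, not Lormont; no contract (and hence no place of execution) is alleged — none of the alternatives is met. Not met.
  → At least one condition fails; no jurisdiction.
The Superior Court of Ulmere:
  (a) Kessit Mercantile has its principal place of business in Ravley — that alternative is enough. Condition met.
  (b) The claim is a property claim, not a consumer claim, so this disjunct is met. Met.
  (c) No contract (and hence no place of execution) is alleged. Not met.
  (d) The amount in controversy is USD 36,000, within the USD 50,000 ceiling, which satisfies one of the alternatives. Condition met.
  → The court lacks jurisdiction.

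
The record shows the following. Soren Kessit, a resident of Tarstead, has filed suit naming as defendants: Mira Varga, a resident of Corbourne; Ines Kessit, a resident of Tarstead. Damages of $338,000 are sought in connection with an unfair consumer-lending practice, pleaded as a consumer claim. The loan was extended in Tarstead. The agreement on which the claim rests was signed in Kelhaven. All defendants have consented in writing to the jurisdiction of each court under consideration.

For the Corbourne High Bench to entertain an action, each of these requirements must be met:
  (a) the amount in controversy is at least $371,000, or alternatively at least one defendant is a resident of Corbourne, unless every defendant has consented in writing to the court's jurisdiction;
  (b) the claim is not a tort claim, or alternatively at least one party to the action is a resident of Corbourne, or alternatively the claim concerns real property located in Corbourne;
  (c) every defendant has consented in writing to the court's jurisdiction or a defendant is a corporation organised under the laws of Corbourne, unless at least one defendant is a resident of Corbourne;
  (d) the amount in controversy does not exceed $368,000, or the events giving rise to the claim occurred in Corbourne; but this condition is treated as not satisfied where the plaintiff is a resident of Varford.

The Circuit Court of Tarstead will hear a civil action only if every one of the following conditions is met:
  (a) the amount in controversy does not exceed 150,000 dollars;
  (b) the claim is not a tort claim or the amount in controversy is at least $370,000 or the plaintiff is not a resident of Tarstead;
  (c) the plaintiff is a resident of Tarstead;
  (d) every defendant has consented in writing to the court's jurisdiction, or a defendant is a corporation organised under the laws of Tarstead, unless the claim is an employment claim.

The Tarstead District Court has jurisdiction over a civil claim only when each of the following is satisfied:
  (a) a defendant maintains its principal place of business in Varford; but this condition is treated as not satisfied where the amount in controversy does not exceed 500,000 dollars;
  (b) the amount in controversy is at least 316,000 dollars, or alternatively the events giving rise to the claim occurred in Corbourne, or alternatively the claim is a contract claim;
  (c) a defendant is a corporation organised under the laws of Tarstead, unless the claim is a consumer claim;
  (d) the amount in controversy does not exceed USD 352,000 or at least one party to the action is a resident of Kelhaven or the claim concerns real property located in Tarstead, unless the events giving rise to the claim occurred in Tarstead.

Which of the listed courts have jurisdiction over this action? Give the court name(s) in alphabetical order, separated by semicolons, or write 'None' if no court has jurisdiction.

the Corbourne High Bench

The Corbourne High Bench:
  (a) Mira Varga resides in Corbourne, so one alternative holds. Satisfied.
  (b) The claim is a consumer claim, not a tort claim, which satisfies one of the alternatives. Satisfied.
  (c) Every defendant has filed written consent, which satisfies one of the alternatives. Condition met.
  (d) The amount in controversy is $338,000, within the USD 368,000 ceiling, so one alternative holds. And the carve-out is inapplicable — the plaintiff resides in Tarstead, not Varford. Met.
  → The court has jurisdiction.
The Circuit Court of Tarstead:
  (a) The amount in controversy is 338,000 dollars, above the $150,000 ceiling. Fails.
  (b) The claim is a consumer claim, not a tort claim, so this disjunct is met. Met.
  (c) The plaintiff resides in Tarstead. Condition met.
  (d) Every defendant has filed written consent — that alternative is enough. Met.
  → No jurisdiction.
The Tarstead District Court:
  (a) No defendant is a corporation. Not satisfied.
  (b) The amount in controversy is $338,000, which meets the 316,000 dollars floor, so this disjunct is met. Satisfied.
  (c) No defendant is a corporation. But the claim is a consumer claim, and the 'unless' clause therefore excuses the requirement. Satisfied.
  (d) The amount in controversy is $338,000, within the USD 352,000 ceiling, so one alternative holds. Condition met.
  → Not every requirement is met — no jurisdiction.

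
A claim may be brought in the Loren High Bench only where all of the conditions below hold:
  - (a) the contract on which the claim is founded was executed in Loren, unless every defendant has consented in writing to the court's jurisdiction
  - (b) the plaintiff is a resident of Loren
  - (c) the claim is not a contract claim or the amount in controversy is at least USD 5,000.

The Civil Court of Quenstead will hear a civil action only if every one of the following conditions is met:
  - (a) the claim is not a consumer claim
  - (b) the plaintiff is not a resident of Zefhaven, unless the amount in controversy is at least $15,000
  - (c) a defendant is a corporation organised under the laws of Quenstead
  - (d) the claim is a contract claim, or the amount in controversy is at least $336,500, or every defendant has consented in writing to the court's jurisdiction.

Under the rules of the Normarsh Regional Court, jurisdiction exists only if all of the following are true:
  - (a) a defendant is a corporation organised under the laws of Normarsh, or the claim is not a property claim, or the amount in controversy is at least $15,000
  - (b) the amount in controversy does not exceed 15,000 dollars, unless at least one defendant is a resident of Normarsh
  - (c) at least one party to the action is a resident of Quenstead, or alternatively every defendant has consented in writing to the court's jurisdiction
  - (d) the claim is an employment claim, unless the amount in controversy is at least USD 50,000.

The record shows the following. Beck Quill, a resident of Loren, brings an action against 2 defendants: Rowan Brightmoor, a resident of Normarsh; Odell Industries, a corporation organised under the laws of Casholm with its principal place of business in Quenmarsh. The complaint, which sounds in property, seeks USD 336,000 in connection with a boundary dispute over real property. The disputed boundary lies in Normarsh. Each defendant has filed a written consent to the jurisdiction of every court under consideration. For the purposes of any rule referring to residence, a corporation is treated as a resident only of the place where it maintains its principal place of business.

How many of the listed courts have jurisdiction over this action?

2

The Loren High Bench:
  (a) No contract (and hence no place of execution) is alleged. However, every defendant has filed written consent, so the 'unless' proviso supplies this condition. Condition met.
  (b) The plaintiff resides in Loren. Condition met.
  (c) The claim is a property claim, not a contract claim, so this disjunct is met. Condition met.
  → All conditions met; jurisdiction exists.
The Civil Court of Quenstead:
  (a) The claim is a property claim, not a consumer claim. Condition met.
  (b) The plaintiff resides in Loren, which is not Zefhaven. Condition met.
  (c) The corporate defendant(s) are organised in Casholm, not Quenstead. Fails.
  (d) Every defendant has filed written consent, so one alternative holds. Satisfied.
  → Not every requirement is met — no jurisdiction.
The Normarsh Regional Court:
  (a) The amount in controversy is $336,000, which meets the $15,000 floor — that alternative is enough. Met.
  (b) The amount in controversy is USD 336,000, above the USD 15,000 ceiling. But Rowan Brightmoor resides in Normarsh, and the 'unless' clause therefore excuses the requirement. Condition met.
  (c) Every defendant has filed written consent, which satisfies one of the alternatives. Satisfied.
  (d) The claim is a property claim, not an employment claim. But the amount in controversy is 336,000 dollars, which meets the USD 50,000 floor, and the 'unless' clause therefore excuses the requirement. Met.
  → The court has jurisdiction.
Courts with jurisdiction: the Loren High Bench, the Normarsh Regional Court — 2 in total.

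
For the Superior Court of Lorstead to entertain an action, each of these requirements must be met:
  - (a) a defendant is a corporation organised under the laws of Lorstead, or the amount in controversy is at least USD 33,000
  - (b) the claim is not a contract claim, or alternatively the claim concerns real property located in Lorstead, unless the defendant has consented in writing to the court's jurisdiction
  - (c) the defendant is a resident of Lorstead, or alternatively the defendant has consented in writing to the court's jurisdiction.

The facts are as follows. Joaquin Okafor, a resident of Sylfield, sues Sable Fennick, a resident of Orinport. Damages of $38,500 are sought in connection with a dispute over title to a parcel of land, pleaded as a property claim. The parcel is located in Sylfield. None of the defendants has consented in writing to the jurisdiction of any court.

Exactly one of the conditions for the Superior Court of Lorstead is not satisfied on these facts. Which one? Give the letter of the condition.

The Superior Court of Lorstead:
  (a) The amount in controversy is USD 38,500, which meets the $33,000 floor, which satisfies one of the alternatives. Met.
  (b) The claim is a property claim, not a contract claim, which satisfies one of the alternatives. Met.
  (c) The defendant resides in Orinport, not Lorstead; no such written consent has been filed — every alternative fails. Fails.
Only condition (c) fails.

(c)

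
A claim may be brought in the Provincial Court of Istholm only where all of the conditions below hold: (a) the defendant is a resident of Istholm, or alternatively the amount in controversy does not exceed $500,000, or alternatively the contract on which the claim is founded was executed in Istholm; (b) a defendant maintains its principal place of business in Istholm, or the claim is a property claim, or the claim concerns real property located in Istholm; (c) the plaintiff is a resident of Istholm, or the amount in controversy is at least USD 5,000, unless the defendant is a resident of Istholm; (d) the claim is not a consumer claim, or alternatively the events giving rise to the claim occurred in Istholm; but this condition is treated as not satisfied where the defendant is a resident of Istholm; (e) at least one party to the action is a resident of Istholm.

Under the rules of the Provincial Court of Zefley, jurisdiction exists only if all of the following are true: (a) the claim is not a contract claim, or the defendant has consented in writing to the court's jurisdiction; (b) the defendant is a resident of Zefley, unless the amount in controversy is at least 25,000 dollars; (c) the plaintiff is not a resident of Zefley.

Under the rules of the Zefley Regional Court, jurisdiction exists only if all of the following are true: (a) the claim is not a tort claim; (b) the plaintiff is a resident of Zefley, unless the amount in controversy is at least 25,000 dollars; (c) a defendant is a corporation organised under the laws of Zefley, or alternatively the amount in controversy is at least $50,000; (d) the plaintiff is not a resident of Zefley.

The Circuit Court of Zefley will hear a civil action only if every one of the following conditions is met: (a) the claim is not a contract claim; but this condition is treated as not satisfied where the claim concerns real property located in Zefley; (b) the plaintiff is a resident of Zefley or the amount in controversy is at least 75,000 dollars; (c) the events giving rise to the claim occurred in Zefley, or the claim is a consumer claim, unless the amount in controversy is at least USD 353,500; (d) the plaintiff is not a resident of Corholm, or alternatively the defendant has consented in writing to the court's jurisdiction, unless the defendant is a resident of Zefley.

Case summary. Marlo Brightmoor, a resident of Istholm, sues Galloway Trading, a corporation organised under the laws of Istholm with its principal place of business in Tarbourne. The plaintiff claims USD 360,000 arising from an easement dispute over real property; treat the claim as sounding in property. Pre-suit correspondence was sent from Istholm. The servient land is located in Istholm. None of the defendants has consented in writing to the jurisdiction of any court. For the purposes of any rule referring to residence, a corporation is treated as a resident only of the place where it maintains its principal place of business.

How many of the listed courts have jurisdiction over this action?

4

The Provincial Court of Istholm:
  (a) The amount in controversy is USD 360,000, within the $500,000 ceiling, so this disjunct is met. Satisfied.
  (b) The claim is a property claim, which satisfies one of the alternatives. Satisfied.
  (c) The plaintiff resides in Istholm, so one alternative holds. Satisfied.
  (d) The claim is a property claim, not a consumer claim, so one alternative holds. And the carve-out is inapplicable — the defendant resides in Tarbourne, not Istholm. Met.
  (e) Marlo Brightmoor resides in Istholm. Condition met.
  → The court has jurisdiction.
The Provincial Court of Zefley:
  (a) The claim is a property claim, not a contract claim, which satisfies one of the alternatives. Met.
  (b) The defendant resides in Tarbourne, not Zefley. However, the amount in controversy is $360,000, which meets the $25,000 floor, so the 'unless' proviso supplies this condition. Met.
  (c) The plaintiff resides in Istholm, which is not Zefley. Satisfied.
  → All conditions met; jurisdiction exists.
The Zefley Regional Court:
  (a) The claim is a property claim, not a tort claim. Met.
  (b) The plaintiff resides in Istholm, not Zefley. The proviso rescues it, though: the amount in controversy is 360,000 dollars, which meets the 25,000 dollars floor. Condition met.
  (c) The amount in controversy is 360,000 dollars, which meets the USD 50,000 floor — that alternative is enough. Met.
  (d) The plaintiff resides in Istholm, which is not Zefley. Satisfied.
  → All conditions met; jurisdiction exists.
The Circuit Court of Zefley:
  (a) The claim is a property claim, not a contract claim. The carve-out does not apply: the property lies in Istholm, not Zefley. Satisfied.
  (b) The amount in controversy is 360,000 dollars, which meets the 75,000 dollars floor — that alternative is enough. Met.
  (c) The operative events occurred in Istholm, not Zefley; the claim is a property claim, not a consumer claim — none of the alternatives is met. But the amount in controversy is 360,000 dollars, which meets the 353,500 dollars floor, and the 'unless' clause therefore excuses the requirement. Satisfied.
  (d) The plaintiff resides in Istholm, which is not Corholm, which satisfies one of the alternatives. Condition met.
  → The court has jurisdiction.
Courts with jurisdiction: the Provincial Court of Istholm, the Provincial Court of Zefley, the Zefley Regional Court, the Circuit Court of Zefley — 4 in total.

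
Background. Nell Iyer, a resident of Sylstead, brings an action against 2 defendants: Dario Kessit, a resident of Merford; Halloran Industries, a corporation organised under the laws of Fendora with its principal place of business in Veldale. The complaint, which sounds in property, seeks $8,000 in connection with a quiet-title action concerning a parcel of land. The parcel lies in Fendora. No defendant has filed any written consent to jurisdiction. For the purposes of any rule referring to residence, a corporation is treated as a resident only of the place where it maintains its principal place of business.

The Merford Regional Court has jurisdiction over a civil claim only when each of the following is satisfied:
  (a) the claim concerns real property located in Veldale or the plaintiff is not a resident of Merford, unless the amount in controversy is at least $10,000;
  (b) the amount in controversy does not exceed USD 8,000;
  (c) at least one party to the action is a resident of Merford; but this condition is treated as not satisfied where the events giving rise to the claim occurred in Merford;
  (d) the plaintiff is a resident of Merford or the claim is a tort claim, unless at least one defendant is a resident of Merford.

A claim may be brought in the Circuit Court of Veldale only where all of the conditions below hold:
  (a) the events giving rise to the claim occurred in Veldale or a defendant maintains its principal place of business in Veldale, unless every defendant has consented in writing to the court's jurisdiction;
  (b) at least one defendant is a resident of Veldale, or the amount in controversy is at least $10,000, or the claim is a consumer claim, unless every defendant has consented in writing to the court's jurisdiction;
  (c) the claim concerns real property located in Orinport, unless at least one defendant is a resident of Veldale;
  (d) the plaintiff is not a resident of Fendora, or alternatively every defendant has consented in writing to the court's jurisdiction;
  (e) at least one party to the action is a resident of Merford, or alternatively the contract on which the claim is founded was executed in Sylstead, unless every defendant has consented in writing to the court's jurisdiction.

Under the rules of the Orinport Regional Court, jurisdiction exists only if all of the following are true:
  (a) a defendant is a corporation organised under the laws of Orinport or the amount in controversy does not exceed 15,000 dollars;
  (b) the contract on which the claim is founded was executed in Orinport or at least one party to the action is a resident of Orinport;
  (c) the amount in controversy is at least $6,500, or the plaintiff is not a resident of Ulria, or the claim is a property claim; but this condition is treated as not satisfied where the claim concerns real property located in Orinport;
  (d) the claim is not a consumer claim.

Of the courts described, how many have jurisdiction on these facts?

The Merford Regional Court:
  (a) The plaintiff resides in Sylstead, which is not Merford, so one alternative holds. Condition met.
  (b) The amount in controversy is $8,000, within the $8,000 ceiling. Condition met.
  (c) Dario Kessit resides in Merford. The exception is not triggered, since the operative events occurred in Fendora, not Merford. Met.
  (d) The plaintiff resides in Sylstead, not Merford; the claim is a property claim, not a tort claim — none of the alternatives is met. But Dario Kessit resides in Merford, and the 'unless' clause therefore excuses the requirement. Met.
  → All conditions met; jurisdiction exists.
The Circuit Court of Veldale:
  (a) Halloran Industries has its principal place of business in Veldale, so one alternative holds. Condition met.
  (b) Halloran Industries resides in Veldale, so one alternative holds. Met.
  (c) The property lies in Fendora, not Orinport. But Halloran Industries resides in Veldale, and the 'unless' clause therefore excuses the requirement. Met.
  (d) The plaintiff resides in Sylstead, which is not Fendora, so one alternative holds. Met.
  (e) Dario Kessit resides in Merford, which satisfies one of the alternatives. Met.
  → The court has jurisdiction.
The Orinport Regional Court:
  (a) The amount in controversy is $8,000, within the 15,000 dollars ceiling — that alternative is enough. Satisfied.
  (b) No contract (and hence no place of execution) is alleged; no party resides in Orinport — none of the alternatives is met. Not met.
  (c) The amount in controversy is USD 8,000, which meets the $6,500 floor, which satisfies one of the alternatives. And the carve-out is inapplicable — the property lies in Fendora, not Orinport. Condition met.
  (d) The claim is a property claim, not a consumer claim. Satisfied.
  → The court lacks jurisdiction.
Courts with jurisdiction: the Merford Regional Court, the Circuit Court of Veldale — 2 in total.

2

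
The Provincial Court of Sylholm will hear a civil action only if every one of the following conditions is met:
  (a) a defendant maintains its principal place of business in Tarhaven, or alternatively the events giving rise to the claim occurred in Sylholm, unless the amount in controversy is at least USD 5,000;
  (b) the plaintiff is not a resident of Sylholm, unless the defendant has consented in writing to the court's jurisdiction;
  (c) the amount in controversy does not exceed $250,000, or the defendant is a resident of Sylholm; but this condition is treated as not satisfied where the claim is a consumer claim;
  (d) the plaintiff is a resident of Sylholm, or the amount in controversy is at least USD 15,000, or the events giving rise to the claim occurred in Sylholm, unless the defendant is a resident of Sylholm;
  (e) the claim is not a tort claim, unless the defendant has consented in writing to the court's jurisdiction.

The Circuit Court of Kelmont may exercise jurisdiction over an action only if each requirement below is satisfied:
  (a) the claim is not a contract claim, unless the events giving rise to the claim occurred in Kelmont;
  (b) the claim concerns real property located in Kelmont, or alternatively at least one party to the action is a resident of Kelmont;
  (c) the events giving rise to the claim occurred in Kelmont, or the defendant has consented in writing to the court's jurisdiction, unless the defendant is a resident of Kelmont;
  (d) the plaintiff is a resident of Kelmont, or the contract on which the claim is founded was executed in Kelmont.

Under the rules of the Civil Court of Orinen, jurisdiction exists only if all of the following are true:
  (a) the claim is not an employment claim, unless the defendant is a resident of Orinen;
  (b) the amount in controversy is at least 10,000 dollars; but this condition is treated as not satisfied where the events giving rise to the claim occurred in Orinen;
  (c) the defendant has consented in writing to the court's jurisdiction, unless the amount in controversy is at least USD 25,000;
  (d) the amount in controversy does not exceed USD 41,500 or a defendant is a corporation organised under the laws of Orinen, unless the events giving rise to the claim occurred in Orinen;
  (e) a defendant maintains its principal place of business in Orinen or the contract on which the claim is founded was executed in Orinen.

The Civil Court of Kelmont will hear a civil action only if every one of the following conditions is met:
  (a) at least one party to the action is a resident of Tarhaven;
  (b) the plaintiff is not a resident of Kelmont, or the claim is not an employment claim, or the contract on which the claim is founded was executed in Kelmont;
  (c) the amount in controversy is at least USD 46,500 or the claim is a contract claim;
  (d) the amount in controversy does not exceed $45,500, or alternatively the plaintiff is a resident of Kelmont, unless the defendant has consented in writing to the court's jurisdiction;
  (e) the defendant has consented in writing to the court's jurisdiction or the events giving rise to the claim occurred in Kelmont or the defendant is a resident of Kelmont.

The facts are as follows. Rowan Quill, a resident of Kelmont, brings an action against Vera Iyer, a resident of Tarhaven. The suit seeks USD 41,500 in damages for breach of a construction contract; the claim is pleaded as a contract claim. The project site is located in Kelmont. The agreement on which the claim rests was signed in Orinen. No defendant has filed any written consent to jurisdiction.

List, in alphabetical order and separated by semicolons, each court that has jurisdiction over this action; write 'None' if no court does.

the Circuit Court of Kelmont; the Civil Court of Kelmont; the Civil Court of Orinen; the Provincial Court of Sylholm

The Provincial Court of Sylholm:
  (a) No defendant is a corporation; the operative events occurred in Kelmont, not Sylholm — every alternative fails. The proviso rescues it, though: the amount in controversy is $41,500, which meets the $5,000 floor. Condition met.
  (b) The plaintiff resides in Kelmont, which is not Sylholm. Met.
  (c) The amount in controversy is USD 41,500, within the 250,000 dollars ceiling, so this disjunct is met. The carve-out does not apply: the claim is a contract claim, not a consumer claim. Satisfied.
  (d) The amount in controversy is 41,500 dollars, which meets the 15,000 dollars floor, so one alternative holds. Met.
  (e) The claim is a contract claim, not a tort claim. Satisfied.
  → Jurisdiction lies.
The Circuit Court of Kelmont:
  (a) The claim is a contract claim. The proviso rescues it, though: the operative events occurred in Kelmont. Met.
  (b) Rowan Quill resides in Kelmont, so this disjunct is met. Met.
  (c) The operative events occurred in Kelmont, so one alternative holds. Satisfied.
  (d) The plaintiff resides in Kelmont, so one alternative holds. Met.
  → The court has jurisdiction.
The Civil Court of Orinen:
  (a) The claim is a contract claim, not an employment claim. Satisfied.
  (b) The amount in controversy is USD 41,500, which meets the $10,000 floor. The exception is not triggered, since the operative events occurred in Kelmont, not Orinen. Met.
  (c) No such written consent has been filed. But the amount in controversy is USD 41,500, which meets the USD 25,000 floor, and the 'unless' clause therefore excuses the requirement. Condition met.
  (d) The amount in controversy is 41,500 dollars, within the 41,500 dollars ceiling — that alternative is enough. Condition met.
  (e) The contract was executed in Orinen — that alternative is enough. Condition met.
  → The court has jurisdiction.
The Civil Court of Kelmont:
  (a) Vera Iyer resides in Tarhaven. Satisfied.
  (b) The claim is a contract claim, not an employment claim — that alternative is enough. Met.
  (c) The claim is a contract claim, so one alternative holds. Met.
  (d) The amount in controversy is USD 41,500, within the $45,500 ceiling — that alternative is enough. Satisfied.
  (e) The operative events occurred in Kelmont, so this disjunct is met. Satisfied.
  → Every requirement is satisfied — jurisdiction.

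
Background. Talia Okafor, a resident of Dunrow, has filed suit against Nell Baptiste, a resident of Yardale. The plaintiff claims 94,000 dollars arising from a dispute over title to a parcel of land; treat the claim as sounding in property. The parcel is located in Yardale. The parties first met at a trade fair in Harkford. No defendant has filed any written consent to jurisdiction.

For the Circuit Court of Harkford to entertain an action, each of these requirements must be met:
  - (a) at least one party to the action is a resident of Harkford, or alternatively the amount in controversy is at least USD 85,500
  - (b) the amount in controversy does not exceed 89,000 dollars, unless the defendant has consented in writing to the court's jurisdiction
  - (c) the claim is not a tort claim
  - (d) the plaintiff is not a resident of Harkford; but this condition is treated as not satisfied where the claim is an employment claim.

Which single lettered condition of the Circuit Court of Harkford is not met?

(b)

The Circuit Court of Harkford:
  (a) The amount in controversy is USD 94,000, which meets the $85,500 floor, so one alternative holds. Condition met.
  (b) The amount in controversy is $94,000, above the 89,000 dollars ceiling. And no such written consent has been filed, so the proviso does not save it. Fails.
  (c) The claim is a property claim, not a tort claim. Met.
  (d) The plaintiff resides in Dunrow, which is not Harkford. And the carve-out is inapplicable — the claim is a property claim, not an employment claim. Condition met.
Only condition (b) fails.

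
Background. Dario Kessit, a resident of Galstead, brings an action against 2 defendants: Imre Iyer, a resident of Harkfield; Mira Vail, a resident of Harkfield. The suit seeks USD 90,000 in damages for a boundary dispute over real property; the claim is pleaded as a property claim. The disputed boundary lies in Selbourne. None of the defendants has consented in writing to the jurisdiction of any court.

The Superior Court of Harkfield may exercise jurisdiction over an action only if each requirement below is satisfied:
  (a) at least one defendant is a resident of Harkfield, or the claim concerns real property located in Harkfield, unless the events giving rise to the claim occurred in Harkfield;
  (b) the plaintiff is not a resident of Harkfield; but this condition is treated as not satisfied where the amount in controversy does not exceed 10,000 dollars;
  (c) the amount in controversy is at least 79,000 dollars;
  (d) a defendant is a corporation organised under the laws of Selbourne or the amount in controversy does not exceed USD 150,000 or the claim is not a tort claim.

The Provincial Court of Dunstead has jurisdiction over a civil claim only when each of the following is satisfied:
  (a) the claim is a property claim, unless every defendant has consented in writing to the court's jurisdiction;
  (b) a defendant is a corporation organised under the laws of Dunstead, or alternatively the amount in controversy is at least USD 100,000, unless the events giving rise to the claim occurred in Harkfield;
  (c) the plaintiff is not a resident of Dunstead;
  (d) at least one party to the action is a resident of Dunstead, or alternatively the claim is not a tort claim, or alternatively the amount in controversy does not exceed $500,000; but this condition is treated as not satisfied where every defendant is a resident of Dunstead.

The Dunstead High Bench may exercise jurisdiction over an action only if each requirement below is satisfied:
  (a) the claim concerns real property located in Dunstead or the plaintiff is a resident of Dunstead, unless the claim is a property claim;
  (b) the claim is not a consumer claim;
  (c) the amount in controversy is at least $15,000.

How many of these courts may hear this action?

2

The Superior Court of Harkfield:
  (a) Imre Iyer resides in Harkfield, so this disjunct is met. Met.
  (b) The plaintiff resides in Galstead, which is not Harkfield. And the carve-out is inapplicable — the amount in controversy is $90,000, above the USD 10,000 ceiling. Condition met.
  (c) The amount in controversy is $90,000, which meets the $79,000 floor. Condition met.
  (d) The amount in controversy is $90,000, within the $150,000 ceiling, so this disjunct is met. Satisfied.
  → Every requirement is satisfied — jurisdiction.
The Provincial Court of Dunstead:
  (a) The claim is a property claim. Condition met.
  (b) No defendant is a corporation; the amount in controversy is 90,000 dollars, below the 100,000 dollars floor — none of the alternatives is met. The proviso offers no rescue either, since the operative events occurred in Selbourne, not Harkfield. Condition not met.
  (c) The plaintiff resides in Galstead, which is not Dunstead. Met.
  (d) The claim is a property claim, not a tort claim, so this disjunct is met. And the carve-out is inapplicable — the defendants reside as follows — Imre Iyer in Harkfield, Mira Vail in Harkfield — not all in Dunstead. Satisfied.
  → No jurisdiction.
The Dunstead High Bench:
  (a) The property lies in Selbourne, not Dunstead; the plaintiff resides in Galstead, not Dunstead — every alternative fails. But the claim is a property claim, and the 'unless' clause therefore excuses the requirement. Met.
  (b) The claim is a property claim, not a consumer claim. Met.
  (c) The amount in controversy is 90,000 dollars, which meets the 15,000 dollars floor. Met.
  → All conditions met; jurisdiction exists.
Courts with jurisdiction: the Superior Court of Harkfield, the Dunstead High Bench — 2 in total.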